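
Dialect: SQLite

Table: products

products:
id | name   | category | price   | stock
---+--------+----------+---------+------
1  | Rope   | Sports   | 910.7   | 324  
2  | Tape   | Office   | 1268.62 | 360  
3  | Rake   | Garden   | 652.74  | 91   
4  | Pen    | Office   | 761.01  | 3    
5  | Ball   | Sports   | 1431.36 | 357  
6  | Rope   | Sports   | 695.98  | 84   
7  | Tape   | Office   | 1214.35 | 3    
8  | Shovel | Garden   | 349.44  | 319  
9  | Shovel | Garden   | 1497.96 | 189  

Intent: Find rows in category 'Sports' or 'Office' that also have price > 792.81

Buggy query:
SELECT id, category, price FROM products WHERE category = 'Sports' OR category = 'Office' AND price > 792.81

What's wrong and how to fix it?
Bug: Without parentheses, AND is evaluated before OR, so the price filter only applies to the 'Office' branch

Fix: Group the OR with parentheses (or use IN), then AND the threshold

Corrected query:
SELECT id, category, price FROM products WHERE (category = 'Sports' OR category = 'Office') AND price > 792.81

Result:
id | category | price  
---+----------+--------
1  | Sports   | 910.7  
2  | Office   | 1268.62
5  | Sports   | 1431.36
7  | Office   | 1214.35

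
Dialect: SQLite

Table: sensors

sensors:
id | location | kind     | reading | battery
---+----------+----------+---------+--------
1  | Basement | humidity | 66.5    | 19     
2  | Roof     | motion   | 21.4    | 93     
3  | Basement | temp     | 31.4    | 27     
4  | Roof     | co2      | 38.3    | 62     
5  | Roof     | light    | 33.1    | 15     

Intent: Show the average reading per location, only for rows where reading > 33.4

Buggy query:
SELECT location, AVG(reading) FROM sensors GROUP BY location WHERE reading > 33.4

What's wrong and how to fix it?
Bug: WHERE cannot follow GROUP BY

Fix: Place WHERE between FROM and GROUP BY

Corrected query:
SELECT location, AVG(reading) FROM sensors WHERE reading > 33.4 GROUP BY location

Result:
location | AVG(reading)
---------+-------------
Basement | 66.5        
Roof     | 38.3        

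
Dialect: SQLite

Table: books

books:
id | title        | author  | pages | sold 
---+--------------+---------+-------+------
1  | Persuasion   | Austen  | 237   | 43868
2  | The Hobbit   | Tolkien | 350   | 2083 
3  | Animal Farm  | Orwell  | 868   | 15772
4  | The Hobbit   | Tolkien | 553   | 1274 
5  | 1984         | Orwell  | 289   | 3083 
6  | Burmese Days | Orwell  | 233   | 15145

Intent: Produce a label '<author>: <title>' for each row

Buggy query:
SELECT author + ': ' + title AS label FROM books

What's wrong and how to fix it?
Bug: '+' is numeric addition; on text columns SQLite converts them to 0 instead of concatenating

Fix: Replace + with || to concatenate text

Corrected query:
SELECT author || ': ' || title AS label FROM books

Result:
label               
--------------------
Austen: Persuasion  
Tolkien: The Hobbit 
Orwell: Animal Farm 
Tolkien: The Hobbit 
Orwell: 1984        
Orwell: Burmese Days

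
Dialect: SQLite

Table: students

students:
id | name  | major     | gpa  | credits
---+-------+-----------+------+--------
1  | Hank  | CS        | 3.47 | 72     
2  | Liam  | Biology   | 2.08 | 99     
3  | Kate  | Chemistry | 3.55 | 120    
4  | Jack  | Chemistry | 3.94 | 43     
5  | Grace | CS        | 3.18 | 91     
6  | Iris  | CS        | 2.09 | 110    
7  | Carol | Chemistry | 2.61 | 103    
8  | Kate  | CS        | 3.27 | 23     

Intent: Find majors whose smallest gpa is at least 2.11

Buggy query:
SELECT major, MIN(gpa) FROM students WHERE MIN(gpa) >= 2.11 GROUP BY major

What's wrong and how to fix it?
Bug: MIN() in WHERE is a misuse of aggregate

Fix: Use HAVING for the per-group MIN condition

Corrected query:
SELECT major, MIN(gpa) FROM students GROUP BY major HAVING MIN(gpa) >= 2.11

Result:
major     | MIN(gpa)
----------+---------
Chemistry | 2.61    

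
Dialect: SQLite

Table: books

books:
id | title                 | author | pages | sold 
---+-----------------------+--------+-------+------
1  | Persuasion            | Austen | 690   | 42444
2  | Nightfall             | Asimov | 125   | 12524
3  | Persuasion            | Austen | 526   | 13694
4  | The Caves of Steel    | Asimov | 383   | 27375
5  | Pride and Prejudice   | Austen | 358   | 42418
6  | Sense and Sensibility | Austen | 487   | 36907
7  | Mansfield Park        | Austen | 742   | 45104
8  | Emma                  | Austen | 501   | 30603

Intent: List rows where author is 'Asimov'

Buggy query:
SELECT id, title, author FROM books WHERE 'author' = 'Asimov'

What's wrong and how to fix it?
Bug: 'author' in single quotes is a string literal, not the column; the comparison is literal-vs-literal and never true

Fix: Remove the quotes around the column name (or use double quotes for an identifier)

Corrected query:
SELECT id, title, author FROM books WHERE author = 'Asimov'

Result:
id | title              | author
---+--------------------+-------
2  | Nightfall          | Asimov
4  | The Caves of Steel | Asimov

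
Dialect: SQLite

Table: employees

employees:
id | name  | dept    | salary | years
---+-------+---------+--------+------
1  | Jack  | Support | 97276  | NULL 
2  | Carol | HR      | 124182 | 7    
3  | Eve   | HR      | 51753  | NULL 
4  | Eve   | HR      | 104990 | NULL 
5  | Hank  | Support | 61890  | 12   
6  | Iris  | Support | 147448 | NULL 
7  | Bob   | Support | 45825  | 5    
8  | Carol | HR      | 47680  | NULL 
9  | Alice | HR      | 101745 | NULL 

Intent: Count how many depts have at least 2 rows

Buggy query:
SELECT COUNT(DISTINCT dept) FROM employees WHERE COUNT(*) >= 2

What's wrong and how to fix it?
Bug: WHERE filters individual rows, not groups, so a group-level COUNT is invalid there

Fix: Use a subquery that GROUPs and filters with HAVING, then count its rows

Corrected query:
SELECT COUNT(*) FROM (SELECT dept FROM employees GROUP BY dept HAVING COUNT(*) >= 2)

Result:
COUNT(*)
--------
2       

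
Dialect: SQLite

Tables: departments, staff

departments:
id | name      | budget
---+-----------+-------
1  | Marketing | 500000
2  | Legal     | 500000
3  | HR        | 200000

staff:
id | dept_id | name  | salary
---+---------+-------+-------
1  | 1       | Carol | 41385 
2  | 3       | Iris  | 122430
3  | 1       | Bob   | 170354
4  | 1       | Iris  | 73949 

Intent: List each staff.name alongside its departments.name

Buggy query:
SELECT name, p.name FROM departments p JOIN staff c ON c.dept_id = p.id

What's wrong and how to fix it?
Bug: 'name' exists in both joined tables, so the database can't tell which one is meant

Fix: Qualify the column with its table alias (c.name)

Corrected query:
SELECT c.name, p.name FROM departments p JOIN staff c ON c.dept_id = p.id

Result:
name  | name     
------+----------
Carol | Marketing
Iris  | HR       
Bob   | Marketing
Iris  | Marketing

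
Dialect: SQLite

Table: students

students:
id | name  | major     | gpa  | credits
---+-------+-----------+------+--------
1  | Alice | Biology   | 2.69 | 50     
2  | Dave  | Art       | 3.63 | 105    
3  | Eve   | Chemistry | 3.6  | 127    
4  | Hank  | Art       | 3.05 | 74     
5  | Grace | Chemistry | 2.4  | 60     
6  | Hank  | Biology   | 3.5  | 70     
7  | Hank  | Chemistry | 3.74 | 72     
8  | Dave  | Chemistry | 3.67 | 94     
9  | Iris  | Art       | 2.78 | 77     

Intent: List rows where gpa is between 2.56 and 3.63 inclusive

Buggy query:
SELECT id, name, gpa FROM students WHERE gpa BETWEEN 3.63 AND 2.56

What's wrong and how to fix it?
Bug: BETWEEN expects the lower bound first; with 3.63 AND 2.56 the range is empty

Fix: Swap the bounds so the smaller value comes first

Corrected query:
SELECT id, name, gpa FROM students WHERE gpa BETWEEN 2.56 AND 3.63

Result:
id | name  | gpa 
---+-------+-----
1  | Alice | 2.69
2  | Dave  | 3.63
3  | Eve   | 3.6 
4  | Hank  | 3.05
6  | Hank  | 3.5 
9  | Iris  | 2.78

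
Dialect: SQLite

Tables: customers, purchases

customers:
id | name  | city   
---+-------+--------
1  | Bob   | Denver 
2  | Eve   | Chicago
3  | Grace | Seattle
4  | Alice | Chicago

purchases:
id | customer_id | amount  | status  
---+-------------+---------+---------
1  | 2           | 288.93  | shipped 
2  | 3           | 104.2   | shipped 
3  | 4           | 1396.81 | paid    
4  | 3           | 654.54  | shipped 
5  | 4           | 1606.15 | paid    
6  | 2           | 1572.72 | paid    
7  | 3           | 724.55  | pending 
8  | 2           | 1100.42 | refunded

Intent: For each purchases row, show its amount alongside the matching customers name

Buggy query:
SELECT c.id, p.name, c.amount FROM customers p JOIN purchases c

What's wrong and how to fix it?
Bug: JOIN with no ON clause produces a cartesian product; every purchases row pairs with every customers row

Fix: Add ON c.customer_id = p.id to the JOIN

Corrected query:
SELECT c.id, p.name, c.amount FROM customers p JOIN purchases c ON c.customer_id = p.id

Result:
id | name  | amount 
---+-------+--------
1  | Eve   | 288.93 
2  | Grace | 104.2  
3  | Alice | 1396.81
4  | Grace | 654.54 
5  | Alice | 1606.15
6  | Eve   | 1572.72
7  | Grace | 724.55 
8  | Eve   | 1100.42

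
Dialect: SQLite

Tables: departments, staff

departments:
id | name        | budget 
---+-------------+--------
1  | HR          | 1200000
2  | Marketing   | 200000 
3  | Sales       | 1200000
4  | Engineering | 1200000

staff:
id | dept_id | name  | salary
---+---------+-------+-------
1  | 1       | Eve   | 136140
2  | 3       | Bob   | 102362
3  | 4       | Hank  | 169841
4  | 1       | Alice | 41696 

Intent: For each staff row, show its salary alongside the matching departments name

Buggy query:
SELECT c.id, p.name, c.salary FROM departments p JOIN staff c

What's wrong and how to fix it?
Bug: Missing join condition: each staff row is matched to all departments rows instead of just its own

Fix: Specify the join condition linking the foreign key to the parent id

Corrected query:
SELECT c.id, p.name, c.salary FROM departments p JOIN staff c ON c.dept_id = p.id

Result:
id | name        | salary
---+-------------+-------
1  | HR          | 136140
2  | Sales       | 102362
3  | Engineering | 169841
4  | HR          | 41696 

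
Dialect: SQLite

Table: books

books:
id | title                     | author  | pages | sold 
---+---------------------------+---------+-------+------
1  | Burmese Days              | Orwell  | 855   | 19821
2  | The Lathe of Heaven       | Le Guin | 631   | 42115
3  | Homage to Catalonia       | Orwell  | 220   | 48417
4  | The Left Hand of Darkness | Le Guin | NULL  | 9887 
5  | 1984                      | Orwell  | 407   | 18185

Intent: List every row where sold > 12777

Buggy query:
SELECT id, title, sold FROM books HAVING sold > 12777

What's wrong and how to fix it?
Bug: This is a non-aggregate query (no GROUP BY, no aggregates), so in SQLite the HAVING clause is invalid here; a row-level condition belongs in WHERE

Fix: Use WHERE for row-level filtering

Corrected query:
SELECT id, title, sold FROM books WHERE sold > 12777

Result:
id | title               | sold 
---+---------------------+------
1  | Burmese Days        | 19821
2  | The Lathe of Heaven | 42115
3  | Homage to Catalonia | 48417
5  | 1984                | 18185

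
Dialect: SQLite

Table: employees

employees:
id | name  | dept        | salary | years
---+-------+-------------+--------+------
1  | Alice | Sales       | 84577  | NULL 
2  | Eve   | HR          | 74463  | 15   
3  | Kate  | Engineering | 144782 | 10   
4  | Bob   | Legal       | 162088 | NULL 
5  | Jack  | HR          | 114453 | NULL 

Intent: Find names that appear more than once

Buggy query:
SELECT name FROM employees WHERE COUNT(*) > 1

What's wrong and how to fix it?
Bug: COUNT(*) is an aggregate and cannot be used in WHERE

Fix: Group first, then use HAVING for the count condition

Corrected query:
SELECT name FROM employees GROUP BY name HAVING COUNT(*) > 1

Result:
(no rows)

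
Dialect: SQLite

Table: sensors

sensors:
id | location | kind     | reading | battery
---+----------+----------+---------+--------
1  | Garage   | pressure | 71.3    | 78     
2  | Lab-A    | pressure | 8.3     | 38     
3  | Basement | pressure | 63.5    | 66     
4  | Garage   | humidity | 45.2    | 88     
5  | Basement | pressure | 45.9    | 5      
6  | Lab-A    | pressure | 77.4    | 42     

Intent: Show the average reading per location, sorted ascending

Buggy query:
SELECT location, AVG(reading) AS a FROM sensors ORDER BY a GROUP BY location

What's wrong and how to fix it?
Bug: GROUP BY must precede ORDER BY

Fix: Move ORDER BY to the end, after GROUP BY

Corrected query:
SELECT location, AVG(reading) AS a FROM sensors GROUP BY location ORDER BY a

Result:
location | a    
---------+------
Lab-A    | 42.85
Basement | 54.7 
Garage   | 58.25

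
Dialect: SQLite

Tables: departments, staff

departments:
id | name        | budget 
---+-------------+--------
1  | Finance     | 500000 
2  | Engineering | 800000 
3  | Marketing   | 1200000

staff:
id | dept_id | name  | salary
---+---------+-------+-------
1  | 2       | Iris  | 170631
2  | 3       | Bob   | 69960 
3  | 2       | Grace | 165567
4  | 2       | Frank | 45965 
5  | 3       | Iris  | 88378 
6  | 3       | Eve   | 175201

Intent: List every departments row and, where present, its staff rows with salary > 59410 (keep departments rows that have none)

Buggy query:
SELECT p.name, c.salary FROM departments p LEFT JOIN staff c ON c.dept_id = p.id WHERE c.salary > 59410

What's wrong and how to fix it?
Bug: A WHERE condition on the right-hand table after LEFT JOIN drops unmatched parents

Fix: Move the right-table condition into the ON clause so unmatched parents are kept

Corrected query:
SELECT p.name, c.salary FROM departments p LEFT JOIN staff c ON c.dept_id = p.id AND c.salary > 59410

Result:
name        | salary
------------+-------
Finance     | NULL  
Engineering | 165567
Engineering | 170631
Marketing   | 69960 
Marketing   | 88378 
Marketing   | 175201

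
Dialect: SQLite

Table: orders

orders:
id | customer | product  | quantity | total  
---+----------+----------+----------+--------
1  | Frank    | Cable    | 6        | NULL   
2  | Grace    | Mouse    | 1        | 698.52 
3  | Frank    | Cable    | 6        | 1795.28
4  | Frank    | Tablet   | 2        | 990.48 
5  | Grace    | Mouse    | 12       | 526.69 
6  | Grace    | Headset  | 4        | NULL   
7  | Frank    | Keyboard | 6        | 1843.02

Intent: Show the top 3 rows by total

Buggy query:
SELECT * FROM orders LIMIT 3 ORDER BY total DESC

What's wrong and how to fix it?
Bug: LIMIT must come after ORDER BY

Fix: Swap the clauses: ORDER BY first, then LIMIT

Corrected query:
SELECT * FROM orders ORDER BY total DESC LIMIT 3

Result:
id | customer | product  | quantity | total  
---+----------+----------+----------+--------
7  | Frank    | Keyboard | 6        | 1843.02
3  | Frank    | Cable    | 6        | 1795.28
4  | Frank    | Tablet   | 2        | 990.48 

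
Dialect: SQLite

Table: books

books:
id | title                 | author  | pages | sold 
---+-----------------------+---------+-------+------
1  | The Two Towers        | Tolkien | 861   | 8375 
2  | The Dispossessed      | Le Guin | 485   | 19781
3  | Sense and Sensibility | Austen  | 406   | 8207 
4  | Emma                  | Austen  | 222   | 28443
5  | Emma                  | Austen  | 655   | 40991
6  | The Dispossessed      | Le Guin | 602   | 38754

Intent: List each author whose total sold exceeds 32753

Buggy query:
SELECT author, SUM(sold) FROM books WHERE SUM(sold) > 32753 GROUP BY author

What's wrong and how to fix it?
Bug: Aggregate functions cannot appear in a WHERE clause

Fix: Use HAVING (which filters groups after aggregation) instead of WHERE

Corrected query:
SELECT author, SUM(sold) FROM books GROUP BY author HAVING SUM(sold) > 32753

Result:
author  | SUM(sold)
--------+----------
Austen  | 77641    
Le Guin | 58535    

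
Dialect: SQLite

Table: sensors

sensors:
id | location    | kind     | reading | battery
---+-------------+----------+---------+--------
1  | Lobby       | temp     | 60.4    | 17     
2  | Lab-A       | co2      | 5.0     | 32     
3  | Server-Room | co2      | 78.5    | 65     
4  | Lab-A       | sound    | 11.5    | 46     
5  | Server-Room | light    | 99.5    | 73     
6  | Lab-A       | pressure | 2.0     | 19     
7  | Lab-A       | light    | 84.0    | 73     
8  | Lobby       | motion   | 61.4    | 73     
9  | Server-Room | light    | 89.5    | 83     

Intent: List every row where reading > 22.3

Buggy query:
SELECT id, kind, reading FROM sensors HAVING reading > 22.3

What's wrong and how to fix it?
Bug: HAVING filters the output of aggregation, but this query has no GROUP BY and no aggregate functions, so SQLite rejects it (HAVING clause on a non-aggregate query); the condition here is per row

Fix: Replace HAVING with WHERE since the condition applies to individual rows

Corrected query:
SELECT id, kind, reading FROM sensors WHERE reading > 22.3

Result:
id | kind   | reading
---+--------+--------
1  | temp   | 60.4   
3  | co2    | 78.5   
5  | light  | 99.5   
7  | light  | 84     
8  | motion | 61.4   
9  | light  | 89.5   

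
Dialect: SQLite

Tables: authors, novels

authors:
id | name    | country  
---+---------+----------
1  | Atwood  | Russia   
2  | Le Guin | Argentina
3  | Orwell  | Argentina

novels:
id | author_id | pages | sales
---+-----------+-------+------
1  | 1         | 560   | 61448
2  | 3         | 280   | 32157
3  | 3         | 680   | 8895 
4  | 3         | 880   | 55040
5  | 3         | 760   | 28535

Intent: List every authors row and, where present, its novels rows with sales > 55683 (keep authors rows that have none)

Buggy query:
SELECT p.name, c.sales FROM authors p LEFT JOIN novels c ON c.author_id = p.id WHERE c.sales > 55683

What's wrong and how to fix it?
Bug: A WHERE condition on the right-hand table after LEFT JOIN drops unmatched parents

Fix: Put 'c.sales > 55683' in the JOIN's ON clause instead of WHERE

Corrected query:
SELECT p.name, c.sales FROM authors p LEFT JOIN novels c ON c.author_id = p.id AND c.sales > 55683

Result:
name    | sales
--------+------
Atwood  | 61448
Le Guin | NULL 
Orwell  | NULL 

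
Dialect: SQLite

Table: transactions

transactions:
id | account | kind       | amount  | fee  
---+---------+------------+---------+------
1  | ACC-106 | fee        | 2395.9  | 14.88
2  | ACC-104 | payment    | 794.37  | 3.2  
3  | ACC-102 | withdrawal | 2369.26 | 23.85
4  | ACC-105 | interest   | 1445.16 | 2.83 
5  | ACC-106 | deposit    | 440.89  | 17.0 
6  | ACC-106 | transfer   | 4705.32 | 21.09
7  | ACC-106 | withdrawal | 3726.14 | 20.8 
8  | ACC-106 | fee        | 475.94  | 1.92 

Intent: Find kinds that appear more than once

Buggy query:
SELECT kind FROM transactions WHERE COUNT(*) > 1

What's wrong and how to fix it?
Bug: COUNT(*) is an aggregate and cannot be used in WHERE

Fix: Group first, then use HAVING for the count condition

Corrected query:
SELECT kind FROM transactions GROUP BY kind HAVING COUNT(*) > 1

Result:
kind      
----------
fee       
withdrawal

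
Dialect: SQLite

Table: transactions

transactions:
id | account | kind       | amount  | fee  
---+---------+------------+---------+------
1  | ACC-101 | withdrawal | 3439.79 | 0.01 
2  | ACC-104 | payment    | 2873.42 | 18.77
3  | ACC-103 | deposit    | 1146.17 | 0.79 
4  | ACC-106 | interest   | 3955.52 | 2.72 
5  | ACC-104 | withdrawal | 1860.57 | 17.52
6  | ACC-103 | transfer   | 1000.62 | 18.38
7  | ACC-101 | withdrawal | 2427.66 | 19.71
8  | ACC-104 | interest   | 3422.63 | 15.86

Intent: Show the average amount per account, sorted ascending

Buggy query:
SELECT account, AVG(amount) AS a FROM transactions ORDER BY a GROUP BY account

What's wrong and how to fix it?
Bug: GROUP BY must precede ORDER BY

Fix: Move ORDER BY to the end, after GROUP BY

Corrected query:
SELECT account, AVG(amount) AS a FROM transactions GROUP BY account ORDER BY a

Result:
account | a          
--------+------------
ACC-103 | 1073.395   
ACC-104 | 2718.873333
ACC-101 | 2933.725   
ACC-106 | 3955.52    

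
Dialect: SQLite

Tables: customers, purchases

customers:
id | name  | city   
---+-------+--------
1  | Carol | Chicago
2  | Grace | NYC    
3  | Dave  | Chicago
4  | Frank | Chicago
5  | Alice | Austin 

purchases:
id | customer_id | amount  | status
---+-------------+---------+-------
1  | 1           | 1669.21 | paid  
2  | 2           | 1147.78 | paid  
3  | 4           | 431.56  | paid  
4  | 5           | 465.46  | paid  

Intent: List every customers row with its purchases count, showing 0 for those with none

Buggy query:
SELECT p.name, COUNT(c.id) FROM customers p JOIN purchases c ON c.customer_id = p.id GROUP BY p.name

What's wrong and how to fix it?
Bug: An inner join excludes parents with zero children

Fix: Use LEFT JOIN so parents without children still appear (COUNT(c.id) gives 0)

Corrected query:
SELECT p.name, COUNT(c.id) FROM customers p LEFT JOIN purchases c ON c.customer_id = p.id GROUP BY p.name

Result:
name  | COUNT(c.id)
------+------------
Alice | 1          
Carol | 1          
Dave  | 0          
Frank | 1          
Grace | 1          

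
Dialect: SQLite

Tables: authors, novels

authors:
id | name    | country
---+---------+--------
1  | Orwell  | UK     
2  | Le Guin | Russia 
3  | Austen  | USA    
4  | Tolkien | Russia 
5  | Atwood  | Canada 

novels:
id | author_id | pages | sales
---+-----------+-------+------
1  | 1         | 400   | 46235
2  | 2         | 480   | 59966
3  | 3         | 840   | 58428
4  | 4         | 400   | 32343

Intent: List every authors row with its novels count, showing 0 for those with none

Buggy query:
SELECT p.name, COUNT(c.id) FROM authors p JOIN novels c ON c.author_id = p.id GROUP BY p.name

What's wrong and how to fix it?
Bug: An inner join excludes parents with zero children

Fix: Switch to LEFT JOIN to retain unmatched parent rows

Corrected query:
SELECT p.name, COUNT(c.id) FROM authors p LEFT JOIN novels c ON c.author_id = p.id GROUP BY p.name

Result:
name    | COUNT(c.id)
--------+------------
Atwood  | 0          
Austen  | 1          
Le Guin | 1          
Orwell  | 1          
Tolkien | 1          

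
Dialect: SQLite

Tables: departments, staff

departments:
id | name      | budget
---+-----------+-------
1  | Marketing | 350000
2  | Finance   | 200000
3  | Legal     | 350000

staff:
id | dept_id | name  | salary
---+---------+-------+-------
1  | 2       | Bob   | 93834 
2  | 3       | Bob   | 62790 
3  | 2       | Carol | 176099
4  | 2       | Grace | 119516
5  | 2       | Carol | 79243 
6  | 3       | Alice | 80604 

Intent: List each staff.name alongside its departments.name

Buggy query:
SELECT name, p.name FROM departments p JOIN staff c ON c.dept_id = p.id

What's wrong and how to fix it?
Bug: 'name' exists in both joined tables, so the database can't tell which one is meant

Fix: Qualify the column with its table alias (c.name)

Corrected query:
SELECT c.name, p.name FROM departments p JOIN staff c ON c.dept_id = p.id

Result:
name  | name   
------+--------
Bob   | Finance
Bob   | Legal  
Carol | Finance
Grace | Finance
Carol | Finance
Alice | Legal  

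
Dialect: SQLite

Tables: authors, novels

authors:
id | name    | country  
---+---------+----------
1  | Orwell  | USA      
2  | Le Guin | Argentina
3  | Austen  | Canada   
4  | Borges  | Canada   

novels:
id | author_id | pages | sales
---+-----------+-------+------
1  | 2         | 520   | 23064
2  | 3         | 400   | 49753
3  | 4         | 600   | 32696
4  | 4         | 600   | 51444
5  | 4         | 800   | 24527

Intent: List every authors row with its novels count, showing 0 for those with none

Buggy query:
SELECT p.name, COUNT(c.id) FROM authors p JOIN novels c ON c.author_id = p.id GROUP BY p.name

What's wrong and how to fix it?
Bug: INNER JOIN drops authors rows that have no matching novels rows

Fix: Switch to LEFT JOIN to retain unmatched parent rows

Corrected query:
SELECT p.name, COUNT(c.id) FROM authors p LEFT JOIN novels c ON c.author_id = p.id GROUP BY p.name

Result:
name    | COUNT(c.id)
--------+------------
Austen  | 1          
Borges  | 3          
Le Guin | 1          
Orwell  | 0          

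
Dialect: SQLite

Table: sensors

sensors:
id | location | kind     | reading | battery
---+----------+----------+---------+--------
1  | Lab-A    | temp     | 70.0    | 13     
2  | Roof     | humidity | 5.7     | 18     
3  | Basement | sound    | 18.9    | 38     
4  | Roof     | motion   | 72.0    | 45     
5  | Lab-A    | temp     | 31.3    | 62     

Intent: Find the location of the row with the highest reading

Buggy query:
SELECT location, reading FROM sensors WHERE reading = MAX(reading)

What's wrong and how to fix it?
Bug: WHERE is evaluated per row; an aggregate over the whole table isn't defined there

Fix: Wrap MAX in a scalar subquery so WHERE compares against a single value

Corrected query:
SELECT location, reading FROM sensors WHERE reading = (SELECT MAX(reading) FROM sensors)

Result:
location | reading
---------+--------
Roof     | 72     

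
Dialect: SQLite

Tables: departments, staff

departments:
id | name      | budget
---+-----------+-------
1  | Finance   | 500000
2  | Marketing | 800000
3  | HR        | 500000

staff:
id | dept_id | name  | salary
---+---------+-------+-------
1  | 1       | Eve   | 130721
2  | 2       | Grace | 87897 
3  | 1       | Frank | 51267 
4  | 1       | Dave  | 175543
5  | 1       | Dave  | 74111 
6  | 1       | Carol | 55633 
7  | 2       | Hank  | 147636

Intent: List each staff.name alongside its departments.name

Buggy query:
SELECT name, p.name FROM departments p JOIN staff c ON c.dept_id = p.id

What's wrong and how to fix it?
Bug: Both tables have a 'name' column; the unqualified reference is ambiguous

Fix: Qualify the column with its table alias (c.name)

Corrected query:
SELECT c.name, p.name FROM departments p JOIN staff c ON c.dept_id = p.id

Result:
name  | name     
------+----------
Eve   | Finance  
Grace | Marketing
Frank | Finance  
Dave  | Finance  
Dave  | Finance  
Carol | Finance  
Hank  | Marketing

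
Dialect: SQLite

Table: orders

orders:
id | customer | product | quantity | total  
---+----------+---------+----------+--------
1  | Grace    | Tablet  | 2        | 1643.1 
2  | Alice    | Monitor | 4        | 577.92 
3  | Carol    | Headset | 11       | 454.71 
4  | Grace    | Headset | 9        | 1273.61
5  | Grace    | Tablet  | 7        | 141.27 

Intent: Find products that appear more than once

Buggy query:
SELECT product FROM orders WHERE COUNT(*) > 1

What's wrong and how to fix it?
Bug: WHERE can't reference COUNT(*); aggregates are computed after WHERE

Fix: Group first, then use HAVING for the count condition

Corrected query:
SELECT product FROM orders GROUP BY product HAVING COUNT(*) > 1

Result:
product
-------
Headset
Tablet 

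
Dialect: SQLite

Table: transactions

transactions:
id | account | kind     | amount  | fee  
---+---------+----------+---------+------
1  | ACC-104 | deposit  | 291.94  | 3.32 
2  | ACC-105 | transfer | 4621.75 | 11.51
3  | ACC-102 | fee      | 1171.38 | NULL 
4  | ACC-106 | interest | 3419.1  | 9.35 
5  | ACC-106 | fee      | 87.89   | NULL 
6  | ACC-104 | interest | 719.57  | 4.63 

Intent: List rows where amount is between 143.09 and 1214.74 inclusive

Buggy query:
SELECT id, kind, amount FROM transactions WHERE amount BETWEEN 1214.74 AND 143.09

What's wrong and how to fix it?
Bug: BETWEEN expects the lower bound first; with 1214.74 AND 143.09 the range is empty

Fix: Swap the bounds so the smaller value comes first

Corrected query:
SELECT id, kind, amount FROM transactions WHERE amount BETWEEN 143.09 AND 1214.74

Result:
id | kind     | amount 
---+----------+--------
1  | deposit  | 291.94 
3  | fee      | 1171.38
6  | interest | 719.57 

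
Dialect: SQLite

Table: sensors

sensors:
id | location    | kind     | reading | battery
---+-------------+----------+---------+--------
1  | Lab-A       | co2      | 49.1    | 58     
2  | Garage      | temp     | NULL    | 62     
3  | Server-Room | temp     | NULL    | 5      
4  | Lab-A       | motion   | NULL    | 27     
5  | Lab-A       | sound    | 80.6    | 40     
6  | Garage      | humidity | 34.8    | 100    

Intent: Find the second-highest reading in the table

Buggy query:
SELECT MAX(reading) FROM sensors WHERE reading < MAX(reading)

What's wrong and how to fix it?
Bug: The inner MAX is an aggregate inside WHERE, which is not allowed

Fix: Compute the overall MAX in a subquery, then take MAX of rows below it

Corrected query:
SELECT MAX(reading) FROM sensors WHERE reading < (SELECT MAX(reading) FROM sensors)

Result:
MAX(reading)
------------
49.1        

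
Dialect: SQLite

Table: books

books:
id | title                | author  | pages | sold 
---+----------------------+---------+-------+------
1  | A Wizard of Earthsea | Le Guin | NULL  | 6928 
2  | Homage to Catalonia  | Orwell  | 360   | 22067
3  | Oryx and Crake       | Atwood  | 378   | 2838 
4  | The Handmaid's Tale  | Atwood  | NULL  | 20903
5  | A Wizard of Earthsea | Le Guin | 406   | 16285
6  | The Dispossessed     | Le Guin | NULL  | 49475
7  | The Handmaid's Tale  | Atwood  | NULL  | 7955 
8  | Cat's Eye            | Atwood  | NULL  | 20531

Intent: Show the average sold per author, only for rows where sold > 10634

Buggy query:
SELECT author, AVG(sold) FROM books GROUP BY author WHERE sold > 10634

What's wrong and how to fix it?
Bug: WHERE cannot follow GROUP BY

Fix: Move the WHERE clause before GROUP BY

Corrected query:
SELECT author, AVG(sold) FROM books WHERE sold > 10634 GROUP BY author

Result:
author  | AVG(sold)
--------+----------
Atwood  | 20717    
Le Guin | 32880    
Orwell  | 22067    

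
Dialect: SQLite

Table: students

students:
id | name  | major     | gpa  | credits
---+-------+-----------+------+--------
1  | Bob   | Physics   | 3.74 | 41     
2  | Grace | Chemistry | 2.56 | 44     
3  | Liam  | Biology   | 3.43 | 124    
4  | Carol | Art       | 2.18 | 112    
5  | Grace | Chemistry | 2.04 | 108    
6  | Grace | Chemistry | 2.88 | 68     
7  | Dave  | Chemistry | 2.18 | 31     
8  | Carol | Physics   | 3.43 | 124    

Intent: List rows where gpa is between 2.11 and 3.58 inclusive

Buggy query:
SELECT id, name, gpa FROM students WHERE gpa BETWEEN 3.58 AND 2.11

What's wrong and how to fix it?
Bug: BETWEEN expects the lower bound first; with 3.58 AND 2.11 the range is empty

Fix: Write BETWEEN 2.11 AND 3.58

Corrected query:
SELECT id, name, gpa FROM students WHERE gpa BETWEEN 2.11 AND 3.58

Result:
id | name  | gpa 
---+-------+-----
2  | Grace | 2.56
3  | Liam  | 3.43
4  | Carol | 2.18
6  | Grace | 2.88
7  | Dave  | 2.18
8  | Carol | 3.43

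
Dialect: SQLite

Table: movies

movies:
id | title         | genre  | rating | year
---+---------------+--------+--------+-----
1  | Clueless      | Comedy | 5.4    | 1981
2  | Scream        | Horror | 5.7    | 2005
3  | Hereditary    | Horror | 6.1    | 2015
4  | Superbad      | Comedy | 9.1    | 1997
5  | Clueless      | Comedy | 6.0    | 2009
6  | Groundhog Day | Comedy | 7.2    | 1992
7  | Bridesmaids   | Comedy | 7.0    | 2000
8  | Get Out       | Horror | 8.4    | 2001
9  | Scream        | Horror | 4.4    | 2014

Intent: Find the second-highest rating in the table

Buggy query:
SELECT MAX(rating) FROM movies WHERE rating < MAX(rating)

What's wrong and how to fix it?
Bug: MAX(rating) on the right of the comparison is an aggregate-in-WHERE error

Fix: Compute the overall MAX in a subquery, then take MAX of rows below it

Corrected query:
SELECT MAX(rating) FROM movies WHERE rating < (SELECT MAX(rating) FROM movies)

Result:
MAX(rating)
-----------
8.4        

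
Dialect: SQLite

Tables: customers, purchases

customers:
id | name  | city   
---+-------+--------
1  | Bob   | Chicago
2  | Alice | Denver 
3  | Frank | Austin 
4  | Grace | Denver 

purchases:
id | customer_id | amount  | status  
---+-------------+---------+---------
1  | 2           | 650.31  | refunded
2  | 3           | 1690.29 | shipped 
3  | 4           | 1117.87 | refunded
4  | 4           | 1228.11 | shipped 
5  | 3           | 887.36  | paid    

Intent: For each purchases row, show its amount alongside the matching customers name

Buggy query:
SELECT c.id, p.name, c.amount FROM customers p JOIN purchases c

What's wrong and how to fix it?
Bug: Missing join condition: each purchases row is matched to all customers rows instead of just its own

Fix: Specify the join condition linking the foreign key to the parent id

Corrected query:
SELECT c.id, p.name, c.amount FROM customers p JOIN purchases c ON c.customer_id = p.id

Result:
id | name  | amount 
---+-------+--------
1  | Alice | 650.31 
2  | Frank | 1690.29
3  | Grace | 1117.87
4  | Grace | 1228.11
5  | Frank | 887.36 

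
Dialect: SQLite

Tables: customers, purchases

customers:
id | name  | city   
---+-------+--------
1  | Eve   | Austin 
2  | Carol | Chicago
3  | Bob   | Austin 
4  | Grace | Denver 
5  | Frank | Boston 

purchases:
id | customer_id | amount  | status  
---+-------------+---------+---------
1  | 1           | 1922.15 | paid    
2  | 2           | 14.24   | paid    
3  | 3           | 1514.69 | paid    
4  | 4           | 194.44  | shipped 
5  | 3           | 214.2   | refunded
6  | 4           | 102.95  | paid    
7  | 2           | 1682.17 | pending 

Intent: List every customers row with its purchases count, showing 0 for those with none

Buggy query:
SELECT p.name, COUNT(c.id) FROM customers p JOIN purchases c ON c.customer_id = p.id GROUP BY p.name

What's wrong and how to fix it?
Bug: INNER JOIN drops customers rows that have no matching purchases rows

Fix: Use LEFT JOIN so parents without children still appear (COUNT(c.id) gives 0)

Corrected query:
SELECT p.name, COUNT(c.id) FROM customers p LEFT JOIN purchases c ON c.customer_id = p.id GROUP BY p.name

Result:
name  | COUNT(c.id)
------+------------
Bob   | 2          
Carol | 2          
Eve   | 1          
Frank | 0          
Grace | 2          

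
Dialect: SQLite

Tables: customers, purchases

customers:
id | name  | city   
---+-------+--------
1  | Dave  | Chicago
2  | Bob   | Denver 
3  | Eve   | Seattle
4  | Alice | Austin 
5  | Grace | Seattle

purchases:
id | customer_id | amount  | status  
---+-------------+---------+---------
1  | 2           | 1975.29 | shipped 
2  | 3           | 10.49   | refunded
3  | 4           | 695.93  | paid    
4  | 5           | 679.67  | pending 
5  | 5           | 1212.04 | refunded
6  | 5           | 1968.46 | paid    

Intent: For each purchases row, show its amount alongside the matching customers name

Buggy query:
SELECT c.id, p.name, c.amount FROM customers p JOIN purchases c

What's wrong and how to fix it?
Bug: Missing join condition: each purchases row is matched to all customers rows instead of just its own

Fix: Add ON c.customer_id = p.id to the JOIN

Corrected query:
SELECT c.id, p.name, c.amount FROM customers p JOIN purchases c ON c.customer_id = p.id

Result:
id | name  | amount 
---+-------+--------
1  | Bob   | 1975.29
2  | Eve   | 10.49  
3  | Alice | 695.93 
4  | Grace | 679.67 
5  | Grace | 1212.04
6  | Grace | 1968.46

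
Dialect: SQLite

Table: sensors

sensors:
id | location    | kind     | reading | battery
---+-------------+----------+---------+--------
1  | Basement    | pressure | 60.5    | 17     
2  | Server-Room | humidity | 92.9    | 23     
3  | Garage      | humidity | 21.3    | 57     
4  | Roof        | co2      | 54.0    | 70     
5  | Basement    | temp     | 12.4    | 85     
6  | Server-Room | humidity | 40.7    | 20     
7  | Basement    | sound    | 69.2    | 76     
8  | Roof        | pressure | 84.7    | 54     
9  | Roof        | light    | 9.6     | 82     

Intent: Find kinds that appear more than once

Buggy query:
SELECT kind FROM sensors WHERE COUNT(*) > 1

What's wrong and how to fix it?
Bug: COUNT(*) is an aggregate and cannot be used in WHERE

Fix: Group first, then use HAVING for the count condition

Corrected query:
SELECT kind FROM sensors GROUP BY kind HAVING COUNT(*) > 1

Result:
kind    
--------
humidity
pressure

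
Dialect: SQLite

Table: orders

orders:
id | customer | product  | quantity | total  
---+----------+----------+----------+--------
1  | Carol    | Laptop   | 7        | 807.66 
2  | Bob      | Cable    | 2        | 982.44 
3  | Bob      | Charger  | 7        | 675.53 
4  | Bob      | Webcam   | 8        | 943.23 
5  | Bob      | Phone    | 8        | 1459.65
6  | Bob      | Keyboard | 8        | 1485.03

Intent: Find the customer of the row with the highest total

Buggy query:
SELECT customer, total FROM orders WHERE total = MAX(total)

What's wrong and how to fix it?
Bug: WHERE is evaluated per row; an aggregate over the whole table isn't defined there

Fix: Use a subquery: WHERE total = (SELECT MAX(total) FROM orders)

Corrected query:
SELECT customer, total FROM orders WHERE total = (SELECT MAX(total) FROM orders)

Result:
customer | total  
---------+--------
Bob      | 1485.03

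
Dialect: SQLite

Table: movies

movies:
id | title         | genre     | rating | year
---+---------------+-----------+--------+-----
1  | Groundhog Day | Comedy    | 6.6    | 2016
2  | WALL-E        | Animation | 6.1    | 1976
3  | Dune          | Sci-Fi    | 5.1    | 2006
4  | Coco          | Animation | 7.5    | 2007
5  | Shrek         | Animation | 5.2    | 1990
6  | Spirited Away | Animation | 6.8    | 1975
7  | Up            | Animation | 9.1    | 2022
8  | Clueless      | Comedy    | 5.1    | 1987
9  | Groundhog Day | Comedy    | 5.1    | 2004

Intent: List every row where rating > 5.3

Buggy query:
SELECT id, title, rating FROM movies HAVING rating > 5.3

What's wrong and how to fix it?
Bug: This is a non-aggregate query (no GROUP BY, no aggregates), so in SQLite the HAVING clause is invalid here; a row-level condition belongs in WHERE

Fix: Replace HAVING with WHERE since the condition applies to individual rows

Corrected query:
SELECT id, title, rating FROM movies WHERE rating > 5.3

Result:
id | title         | rating
---+---------------+-------
1  | Groundhog Day | 6.6   
2  | WALL-E        | 6.1   
4  | Coco          | 7.5   
6  | Spirited Away | 6.8   
7  | Up            | 9.1   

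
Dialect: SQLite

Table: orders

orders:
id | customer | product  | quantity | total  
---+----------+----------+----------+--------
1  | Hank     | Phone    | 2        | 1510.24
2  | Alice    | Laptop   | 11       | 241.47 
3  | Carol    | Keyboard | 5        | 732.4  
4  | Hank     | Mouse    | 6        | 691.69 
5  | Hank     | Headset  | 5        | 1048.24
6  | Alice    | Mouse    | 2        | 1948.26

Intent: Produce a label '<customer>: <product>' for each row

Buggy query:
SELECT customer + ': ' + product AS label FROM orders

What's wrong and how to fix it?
Bug: SQLite uses || for string concatenation; + coerces text to numbers (yielding 0)

Fix: Replace + with || to concatenate text

Corrected query:
SELECT customer || ': ' || product AS label FROM orders

Result:
label          
---------------
Hank: Phone    
Alice: Laptop  
Carol: Keyboard
Hank: Mouse    
Hank: Headset  
Alice: Mouse   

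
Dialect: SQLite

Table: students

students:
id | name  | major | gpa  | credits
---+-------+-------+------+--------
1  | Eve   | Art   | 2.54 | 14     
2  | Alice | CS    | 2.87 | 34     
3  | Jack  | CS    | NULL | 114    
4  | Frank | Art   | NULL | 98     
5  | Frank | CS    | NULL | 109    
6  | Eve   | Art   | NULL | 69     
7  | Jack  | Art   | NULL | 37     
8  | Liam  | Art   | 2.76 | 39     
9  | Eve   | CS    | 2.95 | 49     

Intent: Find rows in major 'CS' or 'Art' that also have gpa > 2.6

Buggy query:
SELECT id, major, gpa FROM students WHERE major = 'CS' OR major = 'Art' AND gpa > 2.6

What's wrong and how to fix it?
Bug: AND binds tighter than OR, so this parses as major = 'CS' OR (major = 'Art' AND gpa > 2.6)

Fix: Group the OR with parentheses (or use IN), then AND the threshold

Corrected query:
SELECT id, major, gpa FROM students WHERE (major = 'CS' OR major = 'Art') AND gpa > 2.6

Result:
id | major | gpa 
---+-------+-----
2  | CS    | 2.87
8  | Art   | 2.76
9  | CS    | 2.95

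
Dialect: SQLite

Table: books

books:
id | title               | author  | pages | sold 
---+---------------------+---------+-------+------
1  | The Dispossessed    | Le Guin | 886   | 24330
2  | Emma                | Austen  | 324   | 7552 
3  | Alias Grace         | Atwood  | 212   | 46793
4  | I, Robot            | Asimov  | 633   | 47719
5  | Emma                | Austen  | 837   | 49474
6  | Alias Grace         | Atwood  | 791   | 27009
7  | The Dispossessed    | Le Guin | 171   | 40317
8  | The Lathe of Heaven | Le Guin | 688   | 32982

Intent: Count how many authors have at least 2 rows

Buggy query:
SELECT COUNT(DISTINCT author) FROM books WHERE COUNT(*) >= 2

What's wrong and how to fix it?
Bug: WHERE filters individual rows, not groups, so a group-level COUNT is invalid there

Fix: Use a subquery that GROUPs and filters with HAVING, then count its rows

Corrected query:
SELECT COUNT(*) FROM (SELECT author FROM books GROUP BY author HAVING COUNT(*) >= 2)

Result:
COUNT(*)
--------
3       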